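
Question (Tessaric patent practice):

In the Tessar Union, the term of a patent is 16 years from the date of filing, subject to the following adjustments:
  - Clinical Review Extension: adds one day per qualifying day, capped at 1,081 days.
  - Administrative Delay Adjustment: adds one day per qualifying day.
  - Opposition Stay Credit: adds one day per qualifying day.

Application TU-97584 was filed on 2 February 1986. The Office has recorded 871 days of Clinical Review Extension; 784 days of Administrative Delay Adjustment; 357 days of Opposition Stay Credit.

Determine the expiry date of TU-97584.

Base term: filing date + 16 years → 2 February 2002.
Clinical Review Extension: 871 days (within the 1081-day cap) → +871 days → 22 June 2004.
Administrative Delay Adjustment: +784 days → 15 August 2006.
Opposition Stay Credit: +357 days → 7 August 2007.

2007-08-07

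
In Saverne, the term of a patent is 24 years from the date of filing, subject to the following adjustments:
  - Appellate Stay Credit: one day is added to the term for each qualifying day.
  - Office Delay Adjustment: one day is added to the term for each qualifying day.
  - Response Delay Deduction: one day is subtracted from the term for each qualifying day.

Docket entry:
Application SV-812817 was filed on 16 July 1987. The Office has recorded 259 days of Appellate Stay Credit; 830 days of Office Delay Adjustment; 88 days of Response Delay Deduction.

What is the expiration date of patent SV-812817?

April 12, 2014

Base term: filing date + 24 years → 16 July 2011.
Appellate Stay Credit: +259 days → 31 March 2012.
Office Delay Adjustment: +830 days → 9 July 2014.
Response Delay Deduction: −88 days → 12 April 2014.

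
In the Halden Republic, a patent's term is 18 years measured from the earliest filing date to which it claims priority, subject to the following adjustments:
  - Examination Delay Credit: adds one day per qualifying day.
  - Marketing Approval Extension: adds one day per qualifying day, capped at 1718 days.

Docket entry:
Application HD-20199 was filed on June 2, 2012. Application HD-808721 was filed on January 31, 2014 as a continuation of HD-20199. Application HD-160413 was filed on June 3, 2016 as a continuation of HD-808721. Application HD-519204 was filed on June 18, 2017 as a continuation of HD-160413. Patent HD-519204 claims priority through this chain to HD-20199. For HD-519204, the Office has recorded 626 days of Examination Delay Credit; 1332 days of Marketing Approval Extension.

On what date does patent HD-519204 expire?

Earliest priority filing: 2 June 2012.
Base term: 2 June 2012 + 18 years → 2 June 2030.
Examination Delay Credit: +626 days → 18 February 2032.
Marketing Approval Extension: 1332 days (within the 1718-day cap) → +1332 days → 12 October 2035.

October 12, 2035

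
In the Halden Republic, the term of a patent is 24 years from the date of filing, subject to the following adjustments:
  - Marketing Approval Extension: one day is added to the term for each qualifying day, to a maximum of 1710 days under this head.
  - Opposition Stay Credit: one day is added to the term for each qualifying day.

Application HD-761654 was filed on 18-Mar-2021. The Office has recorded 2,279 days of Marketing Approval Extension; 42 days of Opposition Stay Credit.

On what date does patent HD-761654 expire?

Base term: filing date + 24 years → 18 March 2045.
Marketing Approval Extension: 2279 days claimed exceeds the 1710-day cap, so +1710 days → 22 November 2049.
Opposition Stay Credit: +42 days → 3 January 2050.

2050-01-03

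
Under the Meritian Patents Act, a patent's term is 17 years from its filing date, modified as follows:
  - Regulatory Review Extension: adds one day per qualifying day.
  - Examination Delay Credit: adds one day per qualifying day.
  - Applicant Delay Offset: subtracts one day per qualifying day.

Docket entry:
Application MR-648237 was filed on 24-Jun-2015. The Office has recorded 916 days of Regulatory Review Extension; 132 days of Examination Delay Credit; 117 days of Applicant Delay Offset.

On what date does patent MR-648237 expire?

Base term: filing date + 17 years → 24 June 2032.
Regulatory Review Extension: +916 days → 27 December 2034.
Examination Delay Credit: +132 days → 8 May 2035.
Applicant Delay Offset: −117 days → 11 January 2035.

2035-01-11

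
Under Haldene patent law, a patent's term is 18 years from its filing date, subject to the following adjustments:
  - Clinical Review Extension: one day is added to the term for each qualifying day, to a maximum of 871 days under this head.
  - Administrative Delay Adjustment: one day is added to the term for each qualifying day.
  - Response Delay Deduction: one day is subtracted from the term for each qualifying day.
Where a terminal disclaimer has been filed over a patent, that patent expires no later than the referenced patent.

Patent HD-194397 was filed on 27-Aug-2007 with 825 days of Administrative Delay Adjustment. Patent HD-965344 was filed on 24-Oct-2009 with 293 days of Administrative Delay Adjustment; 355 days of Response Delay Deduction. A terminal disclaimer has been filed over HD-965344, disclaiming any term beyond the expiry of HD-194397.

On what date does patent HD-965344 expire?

Natural term of HD-965344:
  Base: filing + 18 years → 24 October 2027.
  Administrative Delay Adjustment: +293 days → 12 August 2028.
  Response Delay Deduction: −355 days → 23 August 2027.
Expiry of referenced patent HD-194397:
  Base: filing + 18 years → 27 August 2025.
  Administrative Delay Adjustment: +825 days → 30 November 2027.
Terminal disclaimer: HD-965344 expires on the earlier of 23 August 2027 and 30 November 2027.

August 23, 2027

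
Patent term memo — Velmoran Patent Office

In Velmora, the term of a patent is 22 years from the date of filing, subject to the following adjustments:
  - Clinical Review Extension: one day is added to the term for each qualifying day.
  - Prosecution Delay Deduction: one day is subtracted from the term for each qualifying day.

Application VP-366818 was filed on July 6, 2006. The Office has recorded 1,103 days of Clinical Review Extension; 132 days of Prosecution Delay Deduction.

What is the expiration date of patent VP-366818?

2031-03-04

Base term: filing date + 22 years → 6 July 2028.
Clinical Review Extension: +1103 days → 14 July 2031.
Prosecution Delay Deduction: −132 days → 4 March 2031.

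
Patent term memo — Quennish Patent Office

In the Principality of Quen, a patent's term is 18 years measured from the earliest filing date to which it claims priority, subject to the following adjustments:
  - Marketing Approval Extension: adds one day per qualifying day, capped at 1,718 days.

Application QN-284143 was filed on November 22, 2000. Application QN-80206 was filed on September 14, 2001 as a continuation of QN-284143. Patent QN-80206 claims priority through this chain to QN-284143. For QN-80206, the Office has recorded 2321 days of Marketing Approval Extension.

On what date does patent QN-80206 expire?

Earliest priority filing: 22 November 2000.
Base term: 22 November 2000 + 18 years → 22 November 2018.
Marketing Approval Extension: 2321 days claimed exceeds the 1718-day cap, so +1718 days → 6 August 2023.

2023-08-06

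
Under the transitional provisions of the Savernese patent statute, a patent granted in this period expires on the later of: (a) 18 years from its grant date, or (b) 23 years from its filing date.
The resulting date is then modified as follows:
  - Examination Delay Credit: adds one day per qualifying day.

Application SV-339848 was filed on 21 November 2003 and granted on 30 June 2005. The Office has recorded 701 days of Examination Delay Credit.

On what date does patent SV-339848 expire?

2028-10-22

(a) grant + 18 years → 30 June 2023.
(b) filing + 23 years → 21 November 2026.
Later of the two: 21 November 2026.
Examination Delay Credit: +701 days → 22 October 2028.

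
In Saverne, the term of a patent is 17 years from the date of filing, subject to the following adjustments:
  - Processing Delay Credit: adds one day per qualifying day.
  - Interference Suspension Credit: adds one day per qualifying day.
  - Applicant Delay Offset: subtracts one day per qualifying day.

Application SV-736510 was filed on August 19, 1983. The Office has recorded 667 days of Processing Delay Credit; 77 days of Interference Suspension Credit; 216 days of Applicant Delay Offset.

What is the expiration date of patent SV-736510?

Base term: filing date + 17 years → 19 August 2000.
Processing Delay Credit: +667 days → 17 June 2002.
Interference Suspension Credit: +77 days → 2 September 2002.
Applicant Delay Offset: −216 days → 29 January 2002.

2002-01-29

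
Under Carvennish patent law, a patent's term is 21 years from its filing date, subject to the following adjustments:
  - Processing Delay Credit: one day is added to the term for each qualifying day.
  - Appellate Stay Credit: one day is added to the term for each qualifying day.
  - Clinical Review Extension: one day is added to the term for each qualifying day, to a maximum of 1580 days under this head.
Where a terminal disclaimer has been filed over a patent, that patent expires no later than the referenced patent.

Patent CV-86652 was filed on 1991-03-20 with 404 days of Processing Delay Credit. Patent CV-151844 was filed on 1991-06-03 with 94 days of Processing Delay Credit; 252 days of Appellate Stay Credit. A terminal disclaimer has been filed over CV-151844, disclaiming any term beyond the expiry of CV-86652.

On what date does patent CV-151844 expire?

Natural term of CV-151844:
  Base: filing + 21 years → 3 June 2012.
  Processing Delay Credit: +94 days → 5 September 2012.
  Appellate Stay Credit: +252 days → 15 May 2013.
Expiry of referenced patent CV-86652:
  Base: filing + 21 years → 20 March 2012.
  Processing Delay Credit: +404 days → 28 April 2013.
Terminal disclaimer: CV-151844 expires on the earlier of 15 May 2013 and 28 April 2013.

April 28, 2013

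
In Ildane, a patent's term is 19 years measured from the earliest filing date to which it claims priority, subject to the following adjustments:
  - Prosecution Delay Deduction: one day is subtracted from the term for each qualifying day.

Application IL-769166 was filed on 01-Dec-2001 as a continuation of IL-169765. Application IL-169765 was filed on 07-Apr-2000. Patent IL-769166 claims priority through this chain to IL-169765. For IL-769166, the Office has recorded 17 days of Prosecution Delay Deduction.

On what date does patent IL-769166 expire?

Earliest priority filing: 7 April 2000.
Base term: 7 April 2000 + 19 years → 7 April 2019.
Prosecution Delay Deduction: −17 days → 21 March 2019.

2019-03-21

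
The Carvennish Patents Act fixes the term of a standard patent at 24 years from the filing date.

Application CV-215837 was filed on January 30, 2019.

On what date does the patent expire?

Filing date + 24 years → 30 January 2043.

January 30, 2043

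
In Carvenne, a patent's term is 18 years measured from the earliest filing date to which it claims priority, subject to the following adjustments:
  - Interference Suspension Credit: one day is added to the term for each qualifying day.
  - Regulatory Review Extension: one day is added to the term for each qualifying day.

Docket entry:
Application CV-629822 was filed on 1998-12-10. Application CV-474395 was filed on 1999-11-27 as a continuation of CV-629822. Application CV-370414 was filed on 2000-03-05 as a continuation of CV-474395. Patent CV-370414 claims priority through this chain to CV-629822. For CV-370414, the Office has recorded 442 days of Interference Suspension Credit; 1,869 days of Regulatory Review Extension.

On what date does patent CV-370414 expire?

Earliest priority filing: 10 December 1998.
Base term: 10 December 1998 + 18 years → 10 December 2016.
Interference Suspension Credit: +442 days → 25 February 2018.
Regulatory Review Extension: +1869 days → 9 April 2023.

2023-04-09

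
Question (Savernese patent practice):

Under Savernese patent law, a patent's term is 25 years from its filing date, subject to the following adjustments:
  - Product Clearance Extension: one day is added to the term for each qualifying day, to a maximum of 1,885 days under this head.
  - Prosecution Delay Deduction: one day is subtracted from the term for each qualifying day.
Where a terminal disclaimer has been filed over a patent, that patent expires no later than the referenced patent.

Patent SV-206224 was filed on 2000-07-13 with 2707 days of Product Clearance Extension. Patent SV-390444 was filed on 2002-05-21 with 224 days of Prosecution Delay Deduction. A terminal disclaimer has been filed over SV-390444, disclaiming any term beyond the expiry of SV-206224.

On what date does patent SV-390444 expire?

Natural term of SV-390444:
  Base: filing + 25 years → 21 May 2027.
  Prosecution Delay Deduction: −224 days → 9 October 2026.
Expiry of referenced patent SV-206224:
  Base: filing + 25 years → 13 July 2025.
  Product Clearance Extension: 2707 days claimed exceeds the 1885-day cap, so +1885 days → 10 September 2030.
Terminal disclaimer: SV-390444 expires on the earlier of 9 October 2026 and 10 September 2030.

2026-10-09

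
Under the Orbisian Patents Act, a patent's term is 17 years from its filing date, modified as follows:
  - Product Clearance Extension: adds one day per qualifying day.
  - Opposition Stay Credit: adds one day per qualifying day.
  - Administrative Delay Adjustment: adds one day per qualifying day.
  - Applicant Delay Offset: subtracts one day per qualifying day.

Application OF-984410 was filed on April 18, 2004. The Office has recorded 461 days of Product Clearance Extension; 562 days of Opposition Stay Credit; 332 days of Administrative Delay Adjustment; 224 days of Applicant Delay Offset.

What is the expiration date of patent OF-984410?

May 23, 2024

Base term: filing date + 17 years → 18 April 2021.
Product Clearance Extension: +461 days → 23 July 2022.
Opposition Stay Credit: +562 days → 5 February 2024.
Administrative Delay Adjustment: +332 days → 2 January 2025.
Applicant Delay Offset: −224 days → 23 May 2024.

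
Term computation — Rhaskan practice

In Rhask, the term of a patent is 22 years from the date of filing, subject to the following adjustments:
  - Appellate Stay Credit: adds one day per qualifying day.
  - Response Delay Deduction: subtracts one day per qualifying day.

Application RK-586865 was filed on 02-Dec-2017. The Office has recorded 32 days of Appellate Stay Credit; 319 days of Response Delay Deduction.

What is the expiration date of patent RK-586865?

Base term: filing date + 22 years → 2 December 2039.
Appellate Stay Credit: +32 days → 3 January 2040.
Response Delay Deduction: −319 days → 18 February 2039.

February 18, 2039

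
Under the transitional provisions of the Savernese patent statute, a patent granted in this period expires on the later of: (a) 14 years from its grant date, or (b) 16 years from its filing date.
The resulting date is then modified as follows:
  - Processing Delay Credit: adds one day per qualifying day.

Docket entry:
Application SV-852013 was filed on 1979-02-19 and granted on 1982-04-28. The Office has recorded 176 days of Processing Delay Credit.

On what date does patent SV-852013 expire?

(a) grant + 14 years → 28 April 1996.
(b) filing + 16 years → 19 February 1995.
Later of the two: 28 April 1996.
Processing Delay Credit: +176 days → 21 October 1996.

October 21, 1996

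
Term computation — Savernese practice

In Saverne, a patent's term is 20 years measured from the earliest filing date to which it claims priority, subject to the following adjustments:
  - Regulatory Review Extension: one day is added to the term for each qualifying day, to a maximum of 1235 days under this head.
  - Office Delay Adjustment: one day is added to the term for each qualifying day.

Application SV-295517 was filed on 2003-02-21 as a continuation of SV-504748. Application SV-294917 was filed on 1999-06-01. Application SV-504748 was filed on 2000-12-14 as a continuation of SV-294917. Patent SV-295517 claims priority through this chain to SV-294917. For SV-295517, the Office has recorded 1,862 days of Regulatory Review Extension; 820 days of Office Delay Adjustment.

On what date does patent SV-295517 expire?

January 15, 2025

Earliest priority filing: 1 June 1999.
Base term: 1 June 1999 + 20 years → 1 June 2019.
Regulatory Review Extension: 1862 days claimed exceeds the 1235-day cap, so +1235 days → 18 October 2022.
Office Delay Adjustment: +820 days → 15 January 2025.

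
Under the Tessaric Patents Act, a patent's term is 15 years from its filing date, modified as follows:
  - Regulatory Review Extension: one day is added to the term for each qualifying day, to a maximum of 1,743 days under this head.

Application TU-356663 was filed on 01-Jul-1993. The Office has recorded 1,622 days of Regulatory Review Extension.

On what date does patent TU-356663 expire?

Base term: filing date + 15 years → 1 July 2008.
Regulatory Review Extension: 1622 days (within the 1743-day cap) → +1622 days → 9 December 2012.

December 9, 2012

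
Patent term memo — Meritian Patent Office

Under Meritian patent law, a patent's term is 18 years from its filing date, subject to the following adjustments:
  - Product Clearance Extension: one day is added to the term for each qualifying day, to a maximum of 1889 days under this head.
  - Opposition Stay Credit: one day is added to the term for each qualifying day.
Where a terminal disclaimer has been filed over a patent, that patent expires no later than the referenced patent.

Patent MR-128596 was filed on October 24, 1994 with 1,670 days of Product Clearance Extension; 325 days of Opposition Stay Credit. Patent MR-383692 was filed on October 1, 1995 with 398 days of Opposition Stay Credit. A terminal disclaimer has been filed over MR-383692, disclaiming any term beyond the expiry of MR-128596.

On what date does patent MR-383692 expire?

Natural term of MR-383692:
  Base: filing + 18 years → 1 October 2013.
  Opposition Stay Credit: +398 days → 3 November 2014.
Expiry of referenced patent MR-128596:
  Base: filing + 18 years → 24 October 2012.
  Product Clearance Extension: 1670 days (within the 1889-day cap) → +1670 days → 21 May 2017.
  Opposition Stay Credit: +325 days → 11 April 2018.
Terminal disclaimer: MR-383692 expires on the earlier of 3 November 2014 and 11 April 2018.

2014-11-03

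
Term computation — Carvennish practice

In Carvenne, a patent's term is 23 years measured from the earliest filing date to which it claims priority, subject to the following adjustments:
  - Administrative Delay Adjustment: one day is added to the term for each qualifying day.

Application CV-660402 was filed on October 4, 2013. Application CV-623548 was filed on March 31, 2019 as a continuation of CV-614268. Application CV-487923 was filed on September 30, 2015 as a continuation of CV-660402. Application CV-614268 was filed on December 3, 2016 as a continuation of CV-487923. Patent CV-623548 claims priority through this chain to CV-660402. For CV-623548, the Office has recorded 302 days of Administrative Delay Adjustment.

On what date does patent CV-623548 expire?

August 2, 2037

Earliest priority filing: 4 October 2013.
Base term: 4 October 2013 + 23 years → 4 October 2036.
Administrative Delay Adjustment: +302 days → 2 August 2037.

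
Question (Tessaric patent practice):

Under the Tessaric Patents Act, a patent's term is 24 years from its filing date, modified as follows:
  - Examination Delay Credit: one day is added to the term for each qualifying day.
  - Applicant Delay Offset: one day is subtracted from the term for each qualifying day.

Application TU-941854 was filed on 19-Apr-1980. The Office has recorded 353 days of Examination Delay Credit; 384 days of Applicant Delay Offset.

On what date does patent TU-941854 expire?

Base term: filing date + 24 years → 19 April 2004.
Examination Delay Credit: +353 days → 7 April 2005.
Applicant Delay Offset: −384 days → 19 March 2004.

March 19, 2004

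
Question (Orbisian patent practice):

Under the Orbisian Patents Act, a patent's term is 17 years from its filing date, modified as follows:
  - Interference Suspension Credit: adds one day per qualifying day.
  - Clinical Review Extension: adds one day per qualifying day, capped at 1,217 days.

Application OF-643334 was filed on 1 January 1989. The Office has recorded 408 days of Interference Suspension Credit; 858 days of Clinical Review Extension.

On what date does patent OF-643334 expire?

Base term: filing date + 17 years → 1 January 2006.
Interference Suspension Credit: +408 days → 13 February 2007.
Clinical Review Extension: 858 days (within the 1217-day cap) → +858 days → 20 June 2009.

June 20, 2009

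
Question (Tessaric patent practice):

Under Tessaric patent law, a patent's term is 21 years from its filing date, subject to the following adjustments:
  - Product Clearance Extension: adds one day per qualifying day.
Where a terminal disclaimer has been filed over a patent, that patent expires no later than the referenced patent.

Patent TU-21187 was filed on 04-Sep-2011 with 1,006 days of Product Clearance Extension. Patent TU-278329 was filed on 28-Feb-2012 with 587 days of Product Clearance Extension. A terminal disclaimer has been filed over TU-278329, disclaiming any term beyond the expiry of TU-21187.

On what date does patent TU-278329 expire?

2034-10-08

Natural term of TU-278329:
  Base: filing + 21 years → 28 February 2033.
  Product Clearance Extension: +587 days → 8 October 2034.
Expiry of referenced patent TU-21187:
  Base: filing + 21 years → 4 September 2032.
  Product Clearance Extension: +1006 days → 7 June 2035.
Terminal disclaimer: TU-278329 expires on the earlier of 8 October 2034 and 7 June 2035.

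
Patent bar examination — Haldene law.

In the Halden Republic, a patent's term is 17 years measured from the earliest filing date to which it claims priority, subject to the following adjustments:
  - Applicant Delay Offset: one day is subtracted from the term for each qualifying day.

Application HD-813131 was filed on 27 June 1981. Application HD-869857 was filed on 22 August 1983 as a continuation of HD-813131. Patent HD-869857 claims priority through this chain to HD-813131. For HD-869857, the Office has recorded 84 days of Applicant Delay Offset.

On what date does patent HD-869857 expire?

April 4, 1998

Earliest priority filing: 27 June 1981.
Base term: 27 June 1981 + 17 years → 27 June 1998.
Applicant Delay Offset: −84 days → 4 April 1998.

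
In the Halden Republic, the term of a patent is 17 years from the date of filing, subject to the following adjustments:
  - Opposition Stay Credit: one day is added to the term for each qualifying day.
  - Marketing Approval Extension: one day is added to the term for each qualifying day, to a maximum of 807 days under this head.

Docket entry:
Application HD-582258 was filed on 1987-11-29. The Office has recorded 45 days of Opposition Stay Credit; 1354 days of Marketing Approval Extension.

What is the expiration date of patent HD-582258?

Base term: filing date + 17 years → 29 November 2004.
Opposition Stay Credit: +45 days → 13 January 2005.
Marketing Approval Extension: 1354 days claimed exceeds the 807-day cap, so +807 days → 31 March 2007.

2007-03-31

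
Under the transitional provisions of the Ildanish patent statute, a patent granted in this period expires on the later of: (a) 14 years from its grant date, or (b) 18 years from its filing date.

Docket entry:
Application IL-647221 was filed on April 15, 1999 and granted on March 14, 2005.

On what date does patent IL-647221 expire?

2019-03-14

(a) grant + 14 years → 14 March 2019.
(b) filing + 18 years → 15 April 2017.
Later of the two: 14 March 2019.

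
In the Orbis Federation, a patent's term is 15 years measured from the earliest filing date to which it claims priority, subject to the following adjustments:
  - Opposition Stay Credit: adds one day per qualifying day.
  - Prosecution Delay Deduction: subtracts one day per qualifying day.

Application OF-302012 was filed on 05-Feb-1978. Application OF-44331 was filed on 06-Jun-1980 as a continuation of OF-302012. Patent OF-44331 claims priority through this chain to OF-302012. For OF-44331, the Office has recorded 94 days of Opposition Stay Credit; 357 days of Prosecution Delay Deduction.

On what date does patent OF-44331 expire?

May 18, 1992

Earliest priority filing: 5 February 1978.
Base term: 5 February 1978 + 15 years → 5 February 1993.
Opposition Stay Credit: +94 days → 10 May 1993.
Prosecution Delay Deduction: −357 days → 18 May 1992.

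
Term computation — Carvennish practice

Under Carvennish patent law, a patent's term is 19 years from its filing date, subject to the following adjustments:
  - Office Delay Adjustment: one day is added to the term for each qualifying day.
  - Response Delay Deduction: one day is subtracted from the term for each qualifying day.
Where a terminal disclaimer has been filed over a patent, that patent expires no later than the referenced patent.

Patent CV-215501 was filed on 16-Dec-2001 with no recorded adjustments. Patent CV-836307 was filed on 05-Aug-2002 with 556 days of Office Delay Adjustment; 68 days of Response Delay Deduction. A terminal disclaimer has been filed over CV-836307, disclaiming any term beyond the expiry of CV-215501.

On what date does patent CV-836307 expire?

Natural term of CV-836307:
  Base: filing + 19 years → 5 August 2021.
  Office Delay Adjustment: +556 days → 12 February 2023.
  Response Delay Deduction: −68 days → 6 December 2022.
Expiry of referenced patent CV-215501:
  Base: filing + 19 years → 16 December 2020.
Terminal disclaimer: CV-836307 expires on the earlier of 6 December 2022 and 16 December 2020.

2020-12-16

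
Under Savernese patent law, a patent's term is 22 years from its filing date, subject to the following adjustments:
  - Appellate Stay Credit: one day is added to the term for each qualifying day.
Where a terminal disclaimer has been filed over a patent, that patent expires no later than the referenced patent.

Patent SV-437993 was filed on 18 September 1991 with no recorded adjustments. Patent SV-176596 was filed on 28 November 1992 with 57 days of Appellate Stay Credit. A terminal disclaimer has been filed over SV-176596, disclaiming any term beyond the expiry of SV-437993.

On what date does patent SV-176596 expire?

September 18, 2013

Natural term of SV-176596:
  Base: filing + 22 years → 28 November 2014.
  Appellate Stay Credit: +57 days → 24 January 2015.
Expiry of referenced patent SV-437993:
  Base: filing + 22 years → 18 September 2013.
Terminal disclaimer: SV-176596 expires on the earlier of 24 January 2015 and 18 September 2013.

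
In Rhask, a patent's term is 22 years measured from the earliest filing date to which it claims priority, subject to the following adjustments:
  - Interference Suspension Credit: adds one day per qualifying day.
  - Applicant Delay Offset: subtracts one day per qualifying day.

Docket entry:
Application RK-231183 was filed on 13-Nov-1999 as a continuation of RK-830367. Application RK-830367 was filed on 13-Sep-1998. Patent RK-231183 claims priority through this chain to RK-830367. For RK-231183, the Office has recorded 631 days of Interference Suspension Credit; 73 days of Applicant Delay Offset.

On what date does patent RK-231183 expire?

Earliest priority filing: 13 September 1998.
Base term: 13 September 1998 + 22 years → 13 September 2020.
Interference Suspension Credit: +631 days → 6 June 2022.
Applicant Delay Offset: −73 days → 25 March 2022.

2022-03-25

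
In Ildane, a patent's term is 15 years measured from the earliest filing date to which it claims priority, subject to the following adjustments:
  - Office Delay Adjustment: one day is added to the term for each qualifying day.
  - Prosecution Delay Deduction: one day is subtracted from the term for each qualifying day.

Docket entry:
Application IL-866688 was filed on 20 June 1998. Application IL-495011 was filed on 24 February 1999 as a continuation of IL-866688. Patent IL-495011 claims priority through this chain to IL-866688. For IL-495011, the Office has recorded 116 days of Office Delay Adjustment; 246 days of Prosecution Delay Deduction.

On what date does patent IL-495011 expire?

2013-02-10

Earliest priority filing: 20 June 1998.
Base term: 20 June 1998 + 15 years → 20 June 2013.
Office Delay Adjustment: +116 days → 14 October 2013.
Prosecution Delay Deduction: −246 days → 10 February 2013.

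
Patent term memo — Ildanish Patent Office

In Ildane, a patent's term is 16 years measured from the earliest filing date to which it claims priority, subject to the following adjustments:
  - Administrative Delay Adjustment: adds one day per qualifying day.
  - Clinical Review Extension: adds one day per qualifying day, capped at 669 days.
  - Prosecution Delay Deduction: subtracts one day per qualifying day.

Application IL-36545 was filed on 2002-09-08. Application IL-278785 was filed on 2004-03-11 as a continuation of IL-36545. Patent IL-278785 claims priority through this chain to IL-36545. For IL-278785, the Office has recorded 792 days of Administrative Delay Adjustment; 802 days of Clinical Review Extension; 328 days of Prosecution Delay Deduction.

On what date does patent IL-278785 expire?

2021-10-15

Earliest priority filing: 8 September 2002.
Base term: 8 September 2002 + 16 years → 8 September 2018.
Administrative Delay Adjustment: +792 days → 8 November 2020.
Clinical Review Extension: 802 days claimed exceeds the 669-day cap, so +669 days → 8 September 2022.
Prosecution Delay Deduction: −328 days → 15 October 2021.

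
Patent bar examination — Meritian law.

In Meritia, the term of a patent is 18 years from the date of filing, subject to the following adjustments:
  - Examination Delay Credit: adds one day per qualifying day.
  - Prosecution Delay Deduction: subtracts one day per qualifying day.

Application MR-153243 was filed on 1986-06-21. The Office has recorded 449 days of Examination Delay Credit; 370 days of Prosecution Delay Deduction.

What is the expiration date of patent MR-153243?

September 8, 2004

Base term: filing date + 18 years → 21 June 2004.
Examination Delay Credit: +449 days → 13 September 2005.
Prosecution Delay Deduction: −370 days → 8 September 2004.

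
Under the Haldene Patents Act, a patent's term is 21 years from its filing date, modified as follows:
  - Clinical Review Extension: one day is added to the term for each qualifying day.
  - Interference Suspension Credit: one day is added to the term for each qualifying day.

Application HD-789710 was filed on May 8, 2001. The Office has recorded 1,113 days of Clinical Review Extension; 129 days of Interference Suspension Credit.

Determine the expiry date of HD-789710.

October 1, 2025

Base term: filing date + 21 years → 8 May 2022.
Clinical Review Extension: +1113 days → 25 May 2025.
Interference Suspension Credit: +129 days → 1 October 2025.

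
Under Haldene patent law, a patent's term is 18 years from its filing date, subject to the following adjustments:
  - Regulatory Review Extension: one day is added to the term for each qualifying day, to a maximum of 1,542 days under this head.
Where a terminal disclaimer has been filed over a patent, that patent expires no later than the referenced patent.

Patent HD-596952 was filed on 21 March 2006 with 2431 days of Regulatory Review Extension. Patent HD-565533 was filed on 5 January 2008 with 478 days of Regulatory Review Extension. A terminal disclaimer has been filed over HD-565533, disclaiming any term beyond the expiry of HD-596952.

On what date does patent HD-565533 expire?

Natural term of HD-565533:
  Base: filing + 18 years → 5 January 2026.
  Regulatory Review Extension: 478 days (within the 1542-day cap) → +478 days → 28 April 2027.
Expiry of referenced patent HD-596952:
  Base: filing + 18 years → 21 March 2024.
  Regulatory Review Extension: 2431 days claimed exceeds the 1542-day cap, so +1542 days → 10 June 2028.
Terminal disclaimer: HD-565533 expires on the earlier of 28 April 2027 and 10 June 2028.

April 28, 2027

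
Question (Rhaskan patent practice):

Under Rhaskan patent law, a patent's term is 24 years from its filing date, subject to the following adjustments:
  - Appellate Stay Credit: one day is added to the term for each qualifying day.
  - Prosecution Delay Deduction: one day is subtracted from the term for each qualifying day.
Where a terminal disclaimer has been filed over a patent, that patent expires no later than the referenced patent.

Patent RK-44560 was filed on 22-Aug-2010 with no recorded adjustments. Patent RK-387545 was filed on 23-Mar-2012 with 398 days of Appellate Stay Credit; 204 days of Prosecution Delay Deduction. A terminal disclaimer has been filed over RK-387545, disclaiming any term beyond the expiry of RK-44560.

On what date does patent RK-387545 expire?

Natural term of RK-387545:
  Base: filing + 24 years → 23 March 2036.
  Appellate Stay Credit: +398 days → 25 April 2037.
  Prosecution Delay Deduction: −204 days → 3 October 2036.
Expiry of referenced patent RK-44560:
  Base: filing + 24 years → 22 August 2034.
Terminal disclaimer: RK-387545 expires on the earlier of 3 October 2036 and 22 August 2034.

2034-08-22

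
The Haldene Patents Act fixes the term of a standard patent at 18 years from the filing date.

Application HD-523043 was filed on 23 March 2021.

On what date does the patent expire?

March 23, 2039

Filing date + 18 years → 23 March 2039.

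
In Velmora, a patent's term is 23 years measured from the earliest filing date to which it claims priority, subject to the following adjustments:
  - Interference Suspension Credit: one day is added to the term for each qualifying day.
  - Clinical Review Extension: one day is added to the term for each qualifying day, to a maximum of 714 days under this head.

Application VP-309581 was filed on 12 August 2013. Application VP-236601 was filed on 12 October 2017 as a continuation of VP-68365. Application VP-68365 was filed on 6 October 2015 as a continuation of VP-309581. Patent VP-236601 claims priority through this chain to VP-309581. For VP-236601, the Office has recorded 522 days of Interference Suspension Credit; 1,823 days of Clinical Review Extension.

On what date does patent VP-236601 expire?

Earliest priority filing: 12 August 2013.
Base term: 12 August 2013 + 23 years → 12 August 2036.
Interference Suspension Credit: +522 days → 16 January 2038.
Clinical Review Extension: 1823 days claimed exceeds the 714-day cap, so +714 days → 31 December 2039.

2039-12-31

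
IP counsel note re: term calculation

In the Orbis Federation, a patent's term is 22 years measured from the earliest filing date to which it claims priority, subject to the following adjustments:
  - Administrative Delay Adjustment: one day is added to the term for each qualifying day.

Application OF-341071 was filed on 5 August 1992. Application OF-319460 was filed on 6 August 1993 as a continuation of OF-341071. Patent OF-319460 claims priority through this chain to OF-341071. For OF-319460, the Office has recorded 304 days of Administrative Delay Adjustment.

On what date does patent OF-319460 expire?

Earliest priority filing: 5 August 1992.
Base term: 5 August 1992 + 22 years → 5 August 2014.
Administrative Delay Adjustment: +304 days → 5 June 2015.

June 5, 2015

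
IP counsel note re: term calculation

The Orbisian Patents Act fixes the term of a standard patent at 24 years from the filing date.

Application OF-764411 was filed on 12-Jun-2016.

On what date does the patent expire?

June 12, 2040

Filing date + 24 years → 12 June 2040.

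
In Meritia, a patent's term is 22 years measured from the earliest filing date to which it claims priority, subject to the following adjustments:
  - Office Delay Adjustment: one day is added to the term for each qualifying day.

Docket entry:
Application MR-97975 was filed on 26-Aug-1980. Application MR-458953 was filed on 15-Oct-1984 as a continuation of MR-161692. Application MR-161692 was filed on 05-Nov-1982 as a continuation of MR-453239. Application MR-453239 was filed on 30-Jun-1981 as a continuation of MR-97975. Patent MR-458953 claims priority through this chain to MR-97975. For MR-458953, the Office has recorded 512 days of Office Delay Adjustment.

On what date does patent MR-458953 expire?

Earliest priority filing: 26 August 1980.
Base term: 26 August 1980 + 22 years → 26 August 2002.
Office Delay Adjustment: +512 days → 20 January 2004.

January 20, 2004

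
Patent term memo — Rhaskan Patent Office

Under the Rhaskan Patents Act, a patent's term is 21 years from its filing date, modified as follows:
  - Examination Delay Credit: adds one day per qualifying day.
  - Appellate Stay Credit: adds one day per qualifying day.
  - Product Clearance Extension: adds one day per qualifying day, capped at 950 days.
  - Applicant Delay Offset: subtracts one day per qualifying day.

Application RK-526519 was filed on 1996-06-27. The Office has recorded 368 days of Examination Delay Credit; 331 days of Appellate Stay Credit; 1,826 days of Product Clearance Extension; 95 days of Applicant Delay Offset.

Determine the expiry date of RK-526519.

Base term: filing date + 21 years → 27 June 2017.
Examination Delay Credit: +368 days → 30 June 2018.
Appellate Stay Credit: +331 days → 27 May 2019.
Product Clearance Extension: 1826 days claimed exceeds the 950-day cap, so +950 days → 1 January 2022.
Applicant Delay Offset: −95 days → 28 September 2021.

September 28, 2021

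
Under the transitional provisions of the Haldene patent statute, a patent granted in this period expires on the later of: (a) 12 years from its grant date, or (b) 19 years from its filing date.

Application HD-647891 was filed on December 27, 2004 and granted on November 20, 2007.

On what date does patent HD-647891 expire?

December 27, 2023

(a) grant + 12 years → 20 November 2019.
(b) filing + 19 years → 27 December 2023.
Later of the two: 27 December 2023.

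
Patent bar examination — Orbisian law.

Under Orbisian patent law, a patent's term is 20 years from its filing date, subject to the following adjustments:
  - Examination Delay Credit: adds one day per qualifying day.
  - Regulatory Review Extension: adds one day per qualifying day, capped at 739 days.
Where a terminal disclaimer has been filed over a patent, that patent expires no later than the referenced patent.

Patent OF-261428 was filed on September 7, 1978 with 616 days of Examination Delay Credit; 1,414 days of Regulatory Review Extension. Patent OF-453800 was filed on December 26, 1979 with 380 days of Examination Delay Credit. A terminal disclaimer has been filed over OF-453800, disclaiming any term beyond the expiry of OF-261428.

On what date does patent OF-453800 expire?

Natural term of OF-453800:
  Base: filing + 20 years → 26 December 1999.
  Examination Delay Credit: +380 days → 9 January 2001.
Expiry of referenced patent OF-261428:
  Base: filing + 20 years → 7 September 1998.
  Examination Delay Credit: +616 days → 15 May 2000.
  Regulatory Review Extension: 1414 days claimed exceeds the 739-day cap, so +739 days → 24 May 2002.
Terminal disclaimer: OF-453800 expires on the earlier of 9 January 2001 and 24 May 2002.

2001-01-09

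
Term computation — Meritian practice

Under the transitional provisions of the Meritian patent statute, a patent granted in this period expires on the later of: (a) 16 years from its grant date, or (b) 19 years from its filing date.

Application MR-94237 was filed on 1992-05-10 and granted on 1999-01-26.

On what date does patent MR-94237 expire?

(a) grant + 16 years → 26 January 2015.
(b) filing + 19 years → 10 May 2011.
Later of the two: 26 January 2015.

January 26, 2015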